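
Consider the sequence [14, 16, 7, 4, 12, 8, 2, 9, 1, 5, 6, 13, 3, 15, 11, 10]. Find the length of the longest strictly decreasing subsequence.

5

Let dp[i] be the longest strictly decreasing subsequence ending at i:
i:      1  2  3  4  5  6  7  8  9 10 11 12 13 14 15 16
a[i]:  14 16  7  4 12  8  2  9  1  5  6 13  3 15 11 10
dp:     1  1  2  3  2  3  4  3  5  4  4  2  5  2  3  4
Maximum is 5.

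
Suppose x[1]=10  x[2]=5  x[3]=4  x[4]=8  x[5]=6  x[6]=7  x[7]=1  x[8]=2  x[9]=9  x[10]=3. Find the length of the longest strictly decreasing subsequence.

4

Negate each value so 'decreasing' becomes 'increasing', then run patience tails on the negated sequence:
-10 → extends → [-10]
-5 → extends → [-10, -5]
-4 → extends → [-10, -5, -4]
-8 → replaces -5 → [-10, -8, -4]
-6 → replaces -4 → [-10, -8, -6]
-7 → replaces -6 → [-10, -8, -7]
-1 → extends → [-10, -8, -7, -1]
-2 → replaces -1 → [-10, -8, -7, -2]
-9 → replaces -8 → [-10, -9, -7, -2]
-3 → replaces -2 → [-10, -9, -7, -3]
Four tails, so the longest strictly decreasing subsequence of the original has length 4.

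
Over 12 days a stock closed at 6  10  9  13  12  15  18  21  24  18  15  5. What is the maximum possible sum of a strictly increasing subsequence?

107

Let S[i] be the best sum of a strictly increasing subsequence ending at i:
i:       1   2   3   4   5   6   7   8   9  10  11  12
a[i]:    6  10   9  13  12  15  18  21  24  18  15   5
S:       6  16  15  29  28  44  62  83 107  62  44   5
Maximum is 107 (e.g. 6 + 10 + 13 + 15 + 18 + 21 + 24).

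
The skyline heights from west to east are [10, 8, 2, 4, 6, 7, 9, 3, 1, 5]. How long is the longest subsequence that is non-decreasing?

Let dp[i] be the length of the longest such subsequence ending at index i:
i:      1  2  3  4  5  6  7  8  9 10
a[i]:  10  8  2  4  6  7  9  3  1  5
dp:     1  1  1  2  3  4  5  2  1  3
Maximum dp value is 5.

5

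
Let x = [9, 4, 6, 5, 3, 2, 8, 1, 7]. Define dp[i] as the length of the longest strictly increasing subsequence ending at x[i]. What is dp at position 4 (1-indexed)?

2

dp[i] = 1 + max{dp[j] : j<i, x[j]<x[i]} (or 1 if no such j):
i:     1 2 3 4 5 6 7 8 9
x[i]:  9 4 6 5 3 2 8 1 7
dp:    1 1 2 2 1 1 3 1 3
At index 4 the value is 2.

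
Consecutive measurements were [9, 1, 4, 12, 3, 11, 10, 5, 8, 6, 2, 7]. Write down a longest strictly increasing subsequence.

1, 4, 5, 6, 7

Patience tails give the LIS length; then backtrack through the dp parents:
9 → extends → [9]
1 → replaces 9 → [1]
4 → extends → [1, 4]
12 → extends → [1, 4, 12]
3 → replaces 4 → [1, 3, 12]
11 → replaces 12 → [1, 3, 11]
10 → replaces 11 → [1, 3, 10]
5 → replaces 10 → [1, 3, 5]
8 → extends → [1, 3, 5, 8]
6 → replaces 8 → [1, 3, 5, 6]
2 → replaces 3 → [1, 2, 5, 6]
7 → extends → [1, 2, 5, 6, 7]
Length 5; one witness is 1, 4, 5, 6, 7.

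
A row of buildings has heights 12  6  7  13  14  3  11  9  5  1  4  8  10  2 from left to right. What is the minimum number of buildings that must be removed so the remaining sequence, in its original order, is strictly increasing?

Fewest deletions = n − (longest strictly increasing subsequence).
i:      1  2  3  4  5  6  7  8  9 10 11 12 13 14
a[i]:  12  6  7 13 14  3 11  9  5  1  4  8 10  2
dp:     1  1  2  3  4  1  3  3  2  1  2  3  4  2
max dp = 4, so deletions = 14 − 4 = 10.

10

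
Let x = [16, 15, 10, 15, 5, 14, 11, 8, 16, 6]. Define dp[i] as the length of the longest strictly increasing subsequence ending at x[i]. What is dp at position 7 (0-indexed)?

2

dp[i] = 1 + max{dp[j] : j<i, x[j]<x[i]} (or 1 if no such j):
i:      0  1  2  3  4  5  6  7  8  9
x[i]:  16 15 10 15  5 14 11  8 16  6
dp:     1  1  1  2  1  2  2  2  3  2
At index 7 the value is 2.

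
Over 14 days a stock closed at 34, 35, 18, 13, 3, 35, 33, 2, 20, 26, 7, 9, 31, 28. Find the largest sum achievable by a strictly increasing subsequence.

95

Let S[i] be the best sum of a strictly increasing subsequence ending at i:
i:      1  2  3  4  5  6  7  8  9 10 11 12 13 14
a[i]:  34 35 18 13  3 35 33  2 20 26  7  9 31 28
S:     34 69 18 13  3 69 51  2 38 64 10 19 95 92
Maximum is 95 (e.g. 18 + 20 + 26 + 31).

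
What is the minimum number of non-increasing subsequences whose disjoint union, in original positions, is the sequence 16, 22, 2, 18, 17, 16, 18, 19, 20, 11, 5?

5

Place each on the leftmost legal pile:
16 → new pile 1 (tops now [16])
22 → new pile 2 (tops now [16, 22])
2 → pile 1 (tops now [2, 22])
18 → pile 2 (tops now [2, 18])
17 → pile 2 (tops now [2, 17])
16 → pile 2 (tops now [2, 16])
18 → new pile 3 (tops now [2, 16, 18])
19 → new pile 4 (tops now [2, 16, 18, 19])
20 → new pile 5 (tops now [2, 16, 18, 19, 20])
11 → pile 2 (tops now [2, 11, 18, 19, 20])
5 → pile 2 (tops now [2, 5, 18, 19, 20])
Five piles.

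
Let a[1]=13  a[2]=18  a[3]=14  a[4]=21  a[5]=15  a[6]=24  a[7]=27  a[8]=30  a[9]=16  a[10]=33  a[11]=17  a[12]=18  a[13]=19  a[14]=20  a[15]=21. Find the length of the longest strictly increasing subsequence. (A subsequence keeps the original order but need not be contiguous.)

9

Track the smallest tail for each achievable length (strict):
13 → extends → [13]
18 → extends → [13, 18]
14 → replaces 18 → [13, 14]
21 → extends → [13, 14, 21]
15 → replaces 21 → [13, 14, 15]
24 → extends → [13, 14, 15, 24]
27 → extends → [13, 14, 15, 24, 27]
30 → extends → [13, 14, 15, 24, 27, 30]
16 → replaces 24 → [13, 14, 15, 16, 27, 30]
33 → extends → [13, 14, 15, 16, 27, 30, 33]
17 → replaces 27 → [13, 14, 15, 16, 17, 30, 33]
18 → replaces 30 → [13, 14, 15, 16, 17, 18, 33]
19 → replaces 33 → [13, 14, 15, 16, 17, 18, 19]
20 → extends → [13, 14, 15, 16, 17, 18, 19, 20]
21 → extends → [13, 14, 15, 16, 17, 18, 19, 20, 21]
Nine tails, so the longest strictly increasing subsequence has length 9 (e.g. 13, 14, 15, 16, 17, 18, 19, 20, 21).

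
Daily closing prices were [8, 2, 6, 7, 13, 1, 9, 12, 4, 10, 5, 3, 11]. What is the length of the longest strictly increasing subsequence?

6

Let dp[i] be the length of the longest such subsequence ending at index i:
i:      1  2  3  4  5  6  7  8  9 10 11 12 13
a[i]:   8  2  6  7 13  1  9 12  4 10  5  3 11
dp:     1  1  2  3  4  1  4  5  2  5  3  2  6
Maximum dp value is 6.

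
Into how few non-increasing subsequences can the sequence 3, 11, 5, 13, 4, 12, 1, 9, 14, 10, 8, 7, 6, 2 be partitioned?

4

Place each on the leftmost legal pile:
3 → new pile 1 (tops now [3])
11 → new pile 2 (tops now [3, 11])
5 → pile 2 (tops now [3, 5])
13 → new pile 3 (tops now [3, 5, 13])
4 → pile 2 (tops now [3, 4, 13])
12 → pile 3 (tops now [3, 4, 12])
1 → pile 1 (tops now [1, 4, 12])
9 → pile 3 (tops now [1, 4, 9])
14 → new pile 4 (tops now [1, 4, 9, 14])
10 → pile 4 (tops now [1, 4, 9, 10])
8 → pile 3 (tops now [1, 4, 8, 10])
7 → pile 3 (tops now [1, 4, 7, 10])
6 → pile 3 (tops now [1, 4, 6, 10])
2 → pile 2 (tops now [1, 2, 6, 10])
Four piles.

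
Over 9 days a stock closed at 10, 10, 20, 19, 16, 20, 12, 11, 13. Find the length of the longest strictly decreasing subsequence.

5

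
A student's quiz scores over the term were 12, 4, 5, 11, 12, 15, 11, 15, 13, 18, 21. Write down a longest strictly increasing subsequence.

Patience tails give the LIS length; then backtrack through the dp parents:
12 → extends → [12]
4 → replaces 12 → [4]
5 → extends → [4, 5]
11 → extends → [4, 5, 11]
12 → extends → [4, 5, 11, 12]
15 → extends → [4, 5, 11, 12, 15]
11 → already a tail → [4, 5, 11, 12, 15]
15 → already a tail → [4, 5, 11, 12, 15]
13 → replaces 15 → [4, 5, 11, 12, 13]
18 → extends → [4, 5, 11, 12, 13, 18]
21 → extends → [4, 5, 11, 12, 13, 18, 21]
Length 7; one witness is 4, 5, 11, 12, 15, 18, 21.

4, 5, 11, 12, 15, 18, 21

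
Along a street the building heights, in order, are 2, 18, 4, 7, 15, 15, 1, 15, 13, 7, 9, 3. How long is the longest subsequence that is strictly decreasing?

5

Negate each value so 'decreasing' becomes 'increasing', then run patience tails on the negated sequence:
-2 → extends → [-2]
-18 → replaces -2 → [-18]
-4 → extends → [-18, -4]
-7 → replaces -4 → [-18, -7]
-15 → replaces -7 → [-18, -15]
-15 → already a tail → [-18, -15]
-1 → extends → [-18, -15, -1]
-15 → already a tail → [-18, -15, -1]
-13 → replaces -1 → [-18, -15, -13]
-7 → extends → [-18, -15, -13, -7]
-9 → replaces -7 → [-18, -15, -13, -9]
-3 → extends → [-18, -15, -13, -9, -3]
Five tails, so the longest strictly decreasing subsequence of the original has length 5.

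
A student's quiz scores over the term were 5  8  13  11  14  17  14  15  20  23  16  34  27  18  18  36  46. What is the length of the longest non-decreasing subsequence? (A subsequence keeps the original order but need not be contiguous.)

11

Let dp[i] be the length of the longest such subsequence ending at index i:
i:      1  2  3  4  5  6  7  8  9 10 11 12 13 14 15 16 17
a[i]:   5  8 13 11 14 17 14 15 20 23 16 34 27 18 18 36 46
dp:     1  2  3  3  4  5  5  6  7  8  7  9  9  8  9 10 11
Maximum dp value is 11.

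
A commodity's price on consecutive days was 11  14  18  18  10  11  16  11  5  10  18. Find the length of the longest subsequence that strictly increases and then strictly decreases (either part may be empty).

inc[i] = longest strictly increasing subsequence ending at i; dec[i] = longest strictly decreasing subsequence starting at i:
i:      1  2  3  4  5  6  7  8  9 10 11
a[i]:  11 14 18 18 10 11 16 11  5 10 18
inc:    1  2  3  3  1  2  3  2  1  2  4
dec:    3  3  4  4  2  2  3  2  1  1  1
Best peak at i=3 (value 18): inc=3, dec=4, length 3+4−1 = 6.

6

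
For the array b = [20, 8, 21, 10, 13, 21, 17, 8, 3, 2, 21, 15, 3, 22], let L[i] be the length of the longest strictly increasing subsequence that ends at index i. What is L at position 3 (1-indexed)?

dp[i] = 1 + max{dp[j] : j<i, b[j]<b[i]} (or 1 if no such j):
i:      1  2  3  4  5  6  7  8  9 10 11 12 13 14
b[i]:  20  8 21 10 13 21 17  8  3  2 21 15  3 22
dp:     1  1  2  2  3  4  4  1  1  1  5  4  2  6
At index 3 the value is 2.

2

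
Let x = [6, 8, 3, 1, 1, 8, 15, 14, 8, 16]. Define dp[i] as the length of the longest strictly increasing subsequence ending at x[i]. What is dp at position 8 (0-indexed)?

dp[i] = 1 + max{dp[j] : j<i, x[j]<x[i]} (or 1 if no such j):
i:      0  1  2  3  4  5  6  7  8  9
x[i]:   6  8  3  1  1  8 15 14  8 16
dp:     1  2  1  1  1  2  3  3  2  4
At index 8 the value is 2.

2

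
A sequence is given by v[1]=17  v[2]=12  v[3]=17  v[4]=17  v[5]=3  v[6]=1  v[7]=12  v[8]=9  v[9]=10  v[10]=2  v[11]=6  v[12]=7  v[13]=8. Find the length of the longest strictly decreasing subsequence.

4

Negate each value so 'decreasing' becomes 'increasing', then run patience tails on the negated sequence:
-17 → extends → [-17]
-12 → extends → [-17, -12]
-17 → already a tail → [-17, -12]
-17 → already a tail → [-17, -12]
-3 → extends → [-17, -12, -3]
-1 → extends → [-17, -12, -3, -1]
-12 → already a tail → [-17, -12, -3, -1]
-9 → replaces -3 → [-17, -12, -9, -1]
-10 → replaces -9 → [-17, -12, -10, -1]
-2 → replaces -1 → [-17, -12, -10, -2]
-6 → replaces -2 → [-17, -12, -10, -6]
-7 → replaces -6 → [-17, -12, -10, -7]
-8 → replaces -7 → [-17, -12, -10, -8]
Four tails, so the longest strictly decreasing subsequence of the original has length 4.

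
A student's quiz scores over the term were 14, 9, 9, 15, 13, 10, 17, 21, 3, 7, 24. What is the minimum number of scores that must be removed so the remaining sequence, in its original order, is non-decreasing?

Fewest deletions = n − (longest non-decreasing subsequence).
i:      1  2  3  4  5  6  7  8  9 10 11
a[i]:  14  9  9 15 13 10 17 21  3  7 24
dp:     1  1  2  3  3  3  4  5  1  2  6
max dp = 6, so deletions = 11 − 6 = 5.

5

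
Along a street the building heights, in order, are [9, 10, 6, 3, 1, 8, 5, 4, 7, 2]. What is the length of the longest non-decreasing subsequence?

3

Let dp[i] be the length of the longest such subsequence ending at index i:
i:      1  2  3  4  5  6  7  8  9 10
a[i]:   9 10  6  3  1  8  5  4  7  2
dp:     1  2  1  1  1  2  2  2  3  2
Maximum dp value is 3.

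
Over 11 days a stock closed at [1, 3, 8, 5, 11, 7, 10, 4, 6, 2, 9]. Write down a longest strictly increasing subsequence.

Patience tails give the LIS length; then backtrack through the dp parents:
1 → extends → [1]
3 → extends → [1, 3]
8 → extends → [1, 3, 8]
5 → replaces 8 → [1, 3, 5]
11 → extends → [1, 3, 5, 11]
7 → replaces 11 → [1, 3, 5, 7]
10 → extends → [1, 3, 5, 7, 10]
4 → replaces 5 → [1, 3, 4, 7, 10]
6 → replaces 7 → [1, 3, 4, 6, 10]
2 → replaces 3 → [1, 2, 4, 6, 10]
9 → replaces 10 → [1, 2, 4, 6, 9]
Length 5; one witness is 1, 3, 5, 7, 10.

1, 3, 5, 7, 10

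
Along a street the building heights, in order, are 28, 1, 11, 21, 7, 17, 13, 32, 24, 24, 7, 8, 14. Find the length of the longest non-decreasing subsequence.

Let dp[i] be the length of the longest such subsequence ending at index i:
i:      1  2  3  4  5  6  7  8  9 10 11 12 13
a[i]:  28  1 11 21  7 17 13 32 24 24  7  8 14
dp:     1  1  2  3  2  3  3  4  4  5  3  4  5
Maximum dp value is 5.

5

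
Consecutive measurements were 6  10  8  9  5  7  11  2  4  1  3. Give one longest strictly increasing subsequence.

Patience tails give the LIS length; then backtrack through the dp parents:
6 → extends → [6]
10 → extends → [6, 10]
8 → replaces 10 → [6, 8]
9 → extends → [6, 8, 9]
5 → replaces 6 → [5, 8, 9]
7 → replaces 8 → [5, 7, 9]
11 → extends → [5, 7, 9, 11]
2 → replaces 5 → [2, 7, 9, 11]
4 → replaces 7 → [2, 4, 9, 11]
1 → replaces 2 → [1, 4, 9, 11]
3 → replaces 4 → [1, 3, 9, 11]
Length 4; one witness is 6, 8, 9, 11.

6, 8, 9, 11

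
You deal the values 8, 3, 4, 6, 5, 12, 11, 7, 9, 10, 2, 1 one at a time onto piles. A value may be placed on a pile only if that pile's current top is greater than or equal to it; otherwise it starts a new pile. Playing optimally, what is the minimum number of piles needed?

6

Place each on the leftmost legal pile:
8 → new pile 1 (tops now [8])
3 → pile 1 (tops now [3])
4 → new pile 2 (tops now [3, 4])
6 → new pile 3 (tops now [3, 4, 6])
5 → pile 3 (tops now [3, 4, 5])
12 → new pile 4 (tops now [3, 4, 5, 12])
11 → pile 4 (tops now [3, 4, 5, 11])
7 → pile 4 (tops now [3, 4, 5, 7])
9 → new pile 5 (tops now [3, 4, 5, 7, 9])
10 → new pile 6 (tops now [3, 4, 5, 7, 9, 10])
2 → pile 1 (tops now [2, 4, 5, 7, 9, 10])
1 → pile 1 (tops now [1, 4, 5, 7, 9, 10])
Six piles.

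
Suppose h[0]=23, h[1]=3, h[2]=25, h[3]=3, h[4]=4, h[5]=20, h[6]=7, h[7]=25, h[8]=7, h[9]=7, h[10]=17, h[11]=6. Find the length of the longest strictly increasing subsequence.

4

Track the smallest tail for each achievable length (strict):
23 → extends → [23]
3 → replaces 23 → [3]
25 → extends → [3, 25]
3 → already a tail → [3, 25]
4 → replaces 25 → [3, 4]
20 → extends → [3, 4, 20]
7 → replaces 20 → [3, 4, 7]
25 → extends → [3, 4, 7, 25]
7 → already a tail → [3, 4, 7, 25]
7 → already a tail → [3, 4, 7, 25]
17 → replaces 25 → [3, 4, 7, 17]
6 → replaces 7 → [3, 4, 6, 17]
Four tails, so the longest strictly increasing subsequence has length 4 (e.g. 3, 4, 20, 25).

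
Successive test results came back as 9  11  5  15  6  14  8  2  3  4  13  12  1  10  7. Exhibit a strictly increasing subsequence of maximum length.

Patience tails give the LIS length; then backtrack through the dp parents:
9 → extends → [9]
11 → extends → [9, 11]
5 → replaces 9 → [5, 11]
15 → extends → [5, 11, 15]
6 → replaces 11 → [5, 6, 15]
14 → replaces 15 → [5, 6, 14]
8 → replaces 14 → [5, 6, 8]
2 → replaces 5 → [2, 6, 8]
3 → replaces 6 → [2, 3, 8]
4 → replaces 8 → [2, 3, 4]
13 → extends → [2, 3, 4, 13]
12 → replaces 13 → [2, 3, 4, 12]
1 → replaces 2 → [1, 3, 4, 12]
10 → replaces 12 → [1, 3, 4, 10]
7 → replaces 10 → [1, 3, 4, 7]
Length 4; one witness is 5, 6, 8, 13.

5, 6, 8, 13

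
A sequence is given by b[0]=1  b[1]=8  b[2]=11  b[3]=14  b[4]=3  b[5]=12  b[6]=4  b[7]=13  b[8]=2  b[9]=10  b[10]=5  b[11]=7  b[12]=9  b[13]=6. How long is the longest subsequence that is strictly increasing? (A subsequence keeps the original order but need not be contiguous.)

Let dp[i] be the length of the longest such subsequence ending at index i:
i:      0  1  2  3  4  5  6  7  8  9 10 11 12 13
b[i]:   1  8 11 14  3 12  4 13  2 10  5  7  9  6
dp:     1  2  3  4  2  4  3  5  2  4  4  5  6  5
Maximum dp value is 6.

6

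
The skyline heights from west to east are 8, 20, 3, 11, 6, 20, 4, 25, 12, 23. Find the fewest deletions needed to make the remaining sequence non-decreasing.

6

Fewest deletions = n − (longest non-decreasing subsequence).
i:      1  2  3  4  5  6  7  8  9 10
a[i]:   8 20  3 11  6 20  4 25 12 23
dp:     1  2  1  2  2  3  2  4  3  4
max dp = 4, so deletions = 10 − 4 = 6.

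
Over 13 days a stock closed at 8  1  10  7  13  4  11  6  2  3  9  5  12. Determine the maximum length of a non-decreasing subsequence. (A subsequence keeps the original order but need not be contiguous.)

5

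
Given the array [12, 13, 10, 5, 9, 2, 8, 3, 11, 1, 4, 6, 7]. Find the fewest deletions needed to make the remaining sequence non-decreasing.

Fewest deletions = n − (longest non-decreasing subsequence).
i:      1  2  3  4  5  6  7  8  9 10 11 12 13
a[i]:  12 13 10  5  9  2  8  3 11  1  4  6  7
dp:     1  2  1  1  2  1  2  2  3  1  3  4  5
max dp = 5, so deletions = 13 − 5 = 8.

8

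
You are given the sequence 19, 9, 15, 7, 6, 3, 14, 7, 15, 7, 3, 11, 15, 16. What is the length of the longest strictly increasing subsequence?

5

Let dp[i] be the length of the longest such subsequence ending at index i:
i:      1  2  3  4  5  6  7  8  9 10 11 12 13 14
a[i]:  19  9 15  7  6  3 14  7 15  7  3 11 15 16
dp:     1  1  2  1  1  1  2  2  3  2  1  3  4  5
Maximum dp value is 5.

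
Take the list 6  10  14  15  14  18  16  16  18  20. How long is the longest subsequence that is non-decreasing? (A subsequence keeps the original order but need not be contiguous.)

8

Track the smallest tail for each achievable length (allowing ties):
6 → extends → [6]
10 → extends → [6, 10]
14 → extends → [6, 10, 14]
15 → extends → [6, 10, 14, 15]
14 → replaces 15 → [6, 10, 14, 14]
18 → extends → [6, 10, 14, 14, 18]
16 → replaces 18 → [6, 10, 14, 14, 16]
16 → extends → [6, 10, 14, 14, 16, 16]
18 → extends → [6, 10, 14, 14, 16, 16, 18]
20 → extends → [6, 10, 14, 14, 16, 16, 18, 20]
Eight tails, so the longest non-decreasing subsequence has length 8 (e.g. 6, 10, 14, 15, 16, 16, 18, 20).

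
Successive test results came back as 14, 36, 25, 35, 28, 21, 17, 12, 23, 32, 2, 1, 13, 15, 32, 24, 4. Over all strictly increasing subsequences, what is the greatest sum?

99

Let S[i] be the best sum of a strictly increasing subsequence ending at i:
i:      1  2  3  4  5  6  7  8  9 10 11 12 13 14 15 16 17
a[i]:  14 36 25 35 28 21 17 12 23 32  2  1 13 15 32 24  4
S:     14 50 39 74 67 35 31 12 58 99  2  1 25 40 99 82  6
Maximum is 99 (e.g. 14 + 25 + 28 + 32).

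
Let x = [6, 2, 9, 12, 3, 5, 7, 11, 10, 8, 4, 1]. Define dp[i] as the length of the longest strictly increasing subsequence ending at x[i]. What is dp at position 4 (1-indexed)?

dp[i] = 1 + max{dp[j] : j<i, x[j]<x[i]} (or 1 if no such j):
i:      1  2  3  4  5  6  7  8  9 10 11 12
x[i]:   6  2  9 12  3  5  7 11 10  8  4  1
dp:     1  1  2  3  2  3  4  5  5  5  3  1
At index 4 the value is 3.

3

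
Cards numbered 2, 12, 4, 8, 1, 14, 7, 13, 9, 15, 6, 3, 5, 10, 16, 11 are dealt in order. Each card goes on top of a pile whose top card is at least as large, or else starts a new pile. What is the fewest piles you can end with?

The minimum number of non-increasing subsequences covering a sequence equals the length of its longest strictly increasing subsequence.
LIS length is 6 (e.g. 2, 4, 8, 14, 15, 16), so 6 piles are needed.

6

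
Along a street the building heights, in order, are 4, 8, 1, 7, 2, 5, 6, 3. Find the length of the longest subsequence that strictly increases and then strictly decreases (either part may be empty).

inc[i] = longest strictly increasing subsequence ending at i; dec[i] = longest strictly decreasing subsequence starting at i:
i:     1 2 3 4 5 6 7 8
a[i]:  4 8 1 7 2 5 6 3
inc:   1 2 1 2 2 3 4 3
dec:   2 4 1 3 1 2 2 1
Best peak at i=2 (value 8): inc=2, dec=4, length 2+4−1 = 5.

5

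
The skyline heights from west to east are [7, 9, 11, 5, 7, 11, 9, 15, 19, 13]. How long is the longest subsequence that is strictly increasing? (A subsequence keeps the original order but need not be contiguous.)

5

Track the smallest tail for each achievable length (strict):
7 → extends → [7]
9 → extends → [7, 9]
11 → extends → [7, 9, 11]
5 → replaces 7 → [5, 9, 11]
7 → replaces 9 → [5, 7, 11]
11 → already a tail → [5, 7, 11]
9 → replaces 11 → [5, 7, 9]
15 → extends → [5, 7, 9, 15]
19 → extends → [5, 7, 9, 15, 19]
13 → replaces 15 → [5, 7, 9, 13, 19]
Five tails, so the longest strictly increasing subsequence has length 5 (e.g. 7, 9, 11, 15, 19).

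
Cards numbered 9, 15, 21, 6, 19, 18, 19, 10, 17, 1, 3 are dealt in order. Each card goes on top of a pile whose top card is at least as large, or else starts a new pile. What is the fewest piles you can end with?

4

The minimum number of non-increasing subsequences covering a sequence equals the length of its longest strictly increasing subsequence.
LIS length is 4 (e.g. 9, 15, 18, 19), so 4 piles are needed.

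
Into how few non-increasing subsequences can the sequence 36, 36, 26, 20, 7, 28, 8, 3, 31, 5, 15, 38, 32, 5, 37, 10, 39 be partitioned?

6

Place each on the leftmost legal pile:
36 → new pile 1 (tops now [36])
36 → pile 1 (tops now [36])
26 → pile 1 (tops now [26])
20 → pile 1 (tops now [20])
7 → pile 1 (tops now [7])
28 → new pile 2 (tops now [7, 28])
8 → pile 2 (tops now [7, 8])
3 → pile 1 (tops now [3, 8])
31 → new pile 3 (tops now [3, 8, 31])
5 → pile 2 (tops now [3, 5, 31])
15 → pile 3 (tops now [3, 5, 15])
38 → new pile 4 (tops now [3, 5, 15, 38])
32 → pile 4 (tops now [3, 5, 15, 32])
5 → pile 2 (tops now [3, 5, 15, 32])
37 → new pile 5 (tops now [3, 5, 15, 32, 37])
10 → pile 3 (tops now [3, 5, 10, 32, 37])
39 → new pile 6 (tops now [3, 5, 10, 32, 37, 39])
Six piles.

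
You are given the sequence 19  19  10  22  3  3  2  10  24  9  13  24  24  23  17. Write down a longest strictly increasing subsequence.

Patience tails give the LIS length; then backtrack through the dp parents:
19 → extends → [19]
19 → already a tail → [19]
10 → replaces 19 → [10]
22 → extends → [10, 22]
3 → replaces 10 → [3, 22]
3 → already a tail → [3, 22]
2 → replaces 3 → [2, 22]
10 → replaces 22 → [2, 10]
24 → extends → [2, 10, 24]
9 → replaces 10 → [2, 9, 24]
13 → replaces 24 → [2, 9, 13]
24 → extends → [2, 9, 13, 24]
24 → already a tail → [2, 9, 13, 24]
23 → replaces 24 → [2, 9, 13, 23]
17 → replaces 23 → [2, 9, 13, 17]
Length 4; one witness is 3, 10, 13, 24.

3, 10, 13, 24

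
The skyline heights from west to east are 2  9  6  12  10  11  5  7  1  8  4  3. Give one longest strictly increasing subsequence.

Patience tails give the LIS length; then backtrack through the dp parents:
2 → extends → [2]
9 → extends → [2, 9]
6 → replaces 9 → [2, 6]
12 → extends → [2, 6, 12]
10 → replaces 12 → [2, 6, 10]
11 → extends → [2, 6, 10, 11]
5 → replaces 6 → [2, 5, 10, 11]
7 → replaces 10 → [2, 5, 7, 11]
1 → replaces 2 → [1, 5, 7, 11]
8 → replaces 11 → [1, 5, 7, 8]
4 → replaces 5 → [1, 4, 7, 8]
3 → replaces 4 → [1, 3, 7, 8]
Length 4; one witness is 2, 9, 10, 11.

2, 9, 10, 11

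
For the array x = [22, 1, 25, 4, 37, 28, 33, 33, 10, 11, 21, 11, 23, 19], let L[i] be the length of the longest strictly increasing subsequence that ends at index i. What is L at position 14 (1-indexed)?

5

dp[i] = 1 + max{dp[j] : j<i, x[j]<x[i]} (or 1 if no such j):
i:      1  2  3  4  5  6  7  8  9 10 11 12 13 14
x[i]:  22  1 25  4 37 28 33 33 10 11 21 11 23 19
dp:     1  1  2  2  3  3  4  4  3  4  5  4  6  5
At index 14 the value is 5.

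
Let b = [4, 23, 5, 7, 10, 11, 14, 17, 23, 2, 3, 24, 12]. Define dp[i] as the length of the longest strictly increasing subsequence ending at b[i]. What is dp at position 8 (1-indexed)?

dp[i] = 1 + max{dp[j] : j<i, b[j]<b[i]} (or 1 if no such j):
i:      1  2  3  4  5  6  7  8  9 10 11 12 13
b[i]:   4 23  5  7 10 11 14 17 23  2  3 24 12
dp:     1  2  2  3  4  5  6  7  8  1  2  9  6
At index 8 the value is 7.

7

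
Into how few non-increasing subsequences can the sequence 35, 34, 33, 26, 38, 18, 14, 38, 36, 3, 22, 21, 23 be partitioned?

Place each on the leftmost legal pile:
35 → new pile 1 (tops now [35])
34 → pile 1 (tops now [34])
33 → pile 1 (tops now [33])
26 → pile 1 (tops now [26])
38 → new pile 2 (tops now [26, 38])
18 → pile 1 (tops now [18, 38])
14 → pile 1 (tops now [14, 38])
38 → pile 2 (tops now [14, 38])
36 → pile 2 (tops now [14, 36])
3 → pile 1 (tops now [3, 36])
22 → pile 2 (tops now [3, 22])
21 → pile 2 (tops now [3, 21])
23 → new pile 3 (tops now [3, 21, 23])
Three piles.

3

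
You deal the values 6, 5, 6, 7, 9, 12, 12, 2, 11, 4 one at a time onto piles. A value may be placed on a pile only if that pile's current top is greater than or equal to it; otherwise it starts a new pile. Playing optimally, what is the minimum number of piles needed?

5

The minimum number of non-increasing subsequences covering a sequence equals the length of its longest strictly increasing subsequence.
LIS length is 5 (e.g. 5, 6, 7, 9, 12), so 5 piles are needed.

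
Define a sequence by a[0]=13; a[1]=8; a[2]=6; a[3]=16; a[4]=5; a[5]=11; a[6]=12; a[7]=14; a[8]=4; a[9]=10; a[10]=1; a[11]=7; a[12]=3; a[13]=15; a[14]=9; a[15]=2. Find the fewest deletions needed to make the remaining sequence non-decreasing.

Fewest deletions = n − (longest non-decreasing subsequence).
i:      0  1  2  3  4  5  6  7  8  9 10 11 12 13 14 15
a[i]:  13  8  6 16  5 11 12 14  4 10  1  7  3 15  9  2
dp:     1  1  1  2  1  2  3  4  1  2  1  2  2  5  3  2
max dp = 5, so deletions = 16 − 5 = 11.

11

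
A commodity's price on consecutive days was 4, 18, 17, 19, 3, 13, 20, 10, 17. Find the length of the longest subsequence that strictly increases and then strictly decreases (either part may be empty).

inc[i] = longest strictly increasing subsequence ending at i; dec[i] = longest strictly decreasing subsequence starting at i:
i:      1  2  3  4  5  6  7  8  9
a[i]:   4 18 17 19  3 13 20 10 17
inc:    1  2  2  3  1  2  4  2  3
dec:    2  4  3  3  1  2  2  1  1
Best peak at i=2 (value 18): inc=2, dec=4, length 2+4−1 = 5.

5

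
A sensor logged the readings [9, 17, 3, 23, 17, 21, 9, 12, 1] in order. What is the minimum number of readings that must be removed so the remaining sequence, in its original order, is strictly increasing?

Fewest deletions = n − (longest strictly increasing subsequence).
Patience tails:
9 → extends → [9]
17 → extends → [9, 17]
3 → replaces 9 → [3, 17]
23 → extends → [3, 17, 23]
17 → already a tail → [3, 17, 23]
21 → replaces 23 → [3, 17, 21]
9 → replaces 17 → [3, 9, 21]
12 → replaces 21 → [3, 9, 12]
1 → replaces 3 → [1, 9, 12]
Longest strictly increasing subsequence has length 3, so deletions = 9 − 3 = 6.

6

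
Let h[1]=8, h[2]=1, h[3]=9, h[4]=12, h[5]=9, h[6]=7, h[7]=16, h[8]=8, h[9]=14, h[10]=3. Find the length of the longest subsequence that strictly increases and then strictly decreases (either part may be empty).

6

inc[i] = longest strictly increasing subsequence ending at i; dec[i] = longest strictly decreasing subsequence starting at i:
i:      1  2  3  4  5  6  7  8  9 10
h[i]:   8  1  9 12  9  7 16  8 14  3
inc:    1  1  2  3  2  2  4  3  4  2
dec:    3  1  3  4  3  2  3  2  2  1
Best peak at i=4 (value 12): inc=3, dec=4, length 3+4−1 = 6.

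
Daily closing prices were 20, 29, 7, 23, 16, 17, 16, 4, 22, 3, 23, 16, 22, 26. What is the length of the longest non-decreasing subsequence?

6

Track the smallest tail for each achievable length (allowing ties):
20 → extends → [20]
29 → extends → [20, 29]
7 → replaces 20 → [7, 29]
23 → replaces 29 → [7, 23]
16 → replaces 23 → [7, 16]
17 → extends → [7, 16, 17]
16 → replaces 17 → [7, 16, 16]
4 → replaces 7 → [4, 16, 16]
22 → extends → [4, 16, 16, 22]
3 → replaces 4 → [3, 16, 16, 22]
23 → extends → [3, 16, 16, 22, 23]
16 → replaces 22 → [3, 16, 16, 16, 23]
22 → replaces 23 → [3, 16, 16, 16, 22]
26 → extends → [3, 16, 16, 16, 22, 26]
Six tails, so the longest non-decreasing subsequence has length 6 (e.g. 7, 16, 17, 22, 23, 26).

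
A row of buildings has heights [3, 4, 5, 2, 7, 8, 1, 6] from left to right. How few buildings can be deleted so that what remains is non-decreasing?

Fewest deletions = n − (longest non-decreasing subsequence).
i:     1 2 3 4 5 6 7 8
a[i]:  3 4 5 2 7 8 1 6
dp:    1 2 3 1 4 5 1 4
max dp = 5, so deletions = 8 − 5 = 3.

3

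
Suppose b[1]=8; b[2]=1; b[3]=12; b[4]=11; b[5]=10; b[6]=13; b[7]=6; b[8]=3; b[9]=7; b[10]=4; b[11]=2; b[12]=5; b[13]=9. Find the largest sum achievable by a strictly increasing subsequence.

33

Let S[i] be the best sum of a strictly increasing subsequence ending at i:
i:      1  2  3  4  5  6  7  8  9 10 11 12 13
b[i]:   8  1 12 11 10 13  6  3  7  4  2  5  9
S:      8  1 20 19 18 33  7  4 14  8  3 13 23
Maximum is 33 (e.g. 8 + 12 + 13).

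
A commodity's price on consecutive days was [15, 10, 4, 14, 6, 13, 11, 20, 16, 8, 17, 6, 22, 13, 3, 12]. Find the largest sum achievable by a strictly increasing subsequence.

79

Let S[i] be the best sum of a strictly increasing subsequence ending at i:
i:      1  2  3  4  5  6  7  8  9 10 11 12 13 14 15 16
a[i]:  15 10  4 14  6 13 11 20 16  8 17  6 22 13  3 12
S:     15 10  4 24 10 23 21 44 40 18 57 10 79 34  3 33
Maximum is 79 (e.g. 10 + 14 + 16 + 17 + 22).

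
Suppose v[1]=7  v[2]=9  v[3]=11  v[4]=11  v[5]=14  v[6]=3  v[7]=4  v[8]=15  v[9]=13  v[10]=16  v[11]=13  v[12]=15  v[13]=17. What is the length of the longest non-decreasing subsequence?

Let dp[i] be the length of the longest such subsequence ending at index i:
i:      1  2  3  4  5  6  7  8  9 10 11 12 13
v[i]:   7  9 11 11 14  3  4 15 13 16 13 15 17
dp:     1  2  3  4  5  1  2  6  5  7  6  7  8
Maximum dp value is 8.

8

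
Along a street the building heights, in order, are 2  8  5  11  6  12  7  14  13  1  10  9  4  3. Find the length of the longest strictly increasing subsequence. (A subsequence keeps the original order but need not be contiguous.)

5

Let dp[i] be the length of the longest such subsequence ending at index i:
i:      1  2  3  4  5  6  7  8  9 10 11 12 13 14
a[i]:   2  8  5 11  6 12  7 14 13  1 10  9  4  3
dp:     1  2  2  3  3  4  4  5  5  1  5  5  2  2
Maximum dp value is 5.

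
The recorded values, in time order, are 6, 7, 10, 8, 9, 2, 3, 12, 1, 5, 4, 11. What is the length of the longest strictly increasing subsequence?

Let dp[i] be the length of the longest such subsequence ending at index i:
i:      1  2  3  4  5  6  7  8  9 10 11 12
a[i]:   6  7 10  8  9  2  3 12  1  5  4 11
dp:     1  2  3  3  4  1  2  5  1  3  3  5
Maximum dp value is 5.

5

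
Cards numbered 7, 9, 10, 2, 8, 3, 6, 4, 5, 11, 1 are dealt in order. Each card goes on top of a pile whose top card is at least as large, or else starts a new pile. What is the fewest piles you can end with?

Place each on the leftmost legal pile:
7 → new pile 1 (tops now [7])
9 → new pile 2 (tops now [7, 9])
10 → new pile 3 (tops now [7, 9, 10])
2 → pile 1 (tops now [2, 9, 10])
8 → pile 2 (tops now [2, 8, 10])
3 → pile 2 (tops now [2, 3, 10])
6 → pile 3 (tops now [2, 3, 6])
4 → pile 3 (tops now [2, 3, 4])
5 → new pile 4 (tops now [2, 3, 4, 5])
11 → new pile 5 (tops now [2, 3, 4, 5, 11])
1 → pile 1 (tops now [1, 3, 4, 5, 11])
Five piles.

5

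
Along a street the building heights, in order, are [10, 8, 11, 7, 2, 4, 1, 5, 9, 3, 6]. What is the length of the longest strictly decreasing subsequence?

5

Let dp[i] be the longest strictly decreasing subsequence ending at i:
i:      1  2  3  4  5  6  7  8  9 10 11
a[i]:  10  8 11  7  2  4  1  5  9  3  6
dp:     1  2  1  3  4  4  5  4  2  5  4
Maximum is 5.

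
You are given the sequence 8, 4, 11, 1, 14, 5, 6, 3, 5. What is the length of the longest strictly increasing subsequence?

3

Let dp[i] be the length of the longest such subsequence ending at index i:
i:      1  2  3  4  5  6  7  8  9
a[i]:   8  4 11  1 14  5  6  3  5
dp:     1  1  2  1  3  2  3  2  3
Maximum dp value is 3.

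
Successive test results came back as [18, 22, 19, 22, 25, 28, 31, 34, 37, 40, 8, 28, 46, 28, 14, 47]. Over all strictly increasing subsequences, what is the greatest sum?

347

Let S[i] be the best sum of a strictly increasing subsequence ending at i:
i:       1   2   3   4   5   6   7   8   9  10  11  12  13  14  15  16
a[i]:   18  22  19  22  25  28  31  34  37  40   8  28  46  28  14  47
S:      18  40  37  59  84 112 143 177 214 254   8 112 300 112  22 347
Maximum is 347 (e.g. 18 + 19 + 22 + 25 + 28 + 31 + 34 + 37 + 40 + 46 + 47).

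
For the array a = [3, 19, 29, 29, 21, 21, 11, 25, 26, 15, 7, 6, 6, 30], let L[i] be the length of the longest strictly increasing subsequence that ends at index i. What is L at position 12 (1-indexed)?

2

dp[i] = 1 + max{dp[j] : j<i, a[j]<a[i]} (or 1 if no such j):
i:      1  2  3  4  5  6  7  8  9 10 11 12 13 14
a[i]:   3 19 29 29 21 21 11 25 26 15  7  6  6 30
dp:     1  2  3  3  3  3  2  4  5  3  2  2  2  6
At index 12 the value is 2.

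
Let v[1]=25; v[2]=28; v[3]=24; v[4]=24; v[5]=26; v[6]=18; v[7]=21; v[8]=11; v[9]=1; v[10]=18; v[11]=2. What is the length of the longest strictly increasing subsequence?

Let dp[i] be the length of the longest such subsequence ending at index i:
i:      1  2  3  4  5  6  7  8  9 10 11
v[i]:  25 28 24 24 26 18 21 11  1 18  2
dp:     1  2  1  1  2  1  2  1  1  2  2
Maximum dp value is 2.

2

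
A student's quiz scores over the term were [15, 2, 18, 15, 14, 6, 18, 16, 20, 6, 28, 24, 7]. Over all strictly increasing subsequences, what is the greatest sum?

83

Let S[i] be the best sum of a strictly increasing subsequence ending at i:
i:      1  2  3  4  5  6  7  8  9 10 11 12 13
a[i]:  15  2 18 15 14  6 18 16 20  6 28 24  7
S:     15  2 33 17 16  8 35 33 55  8 83 79 15
Maximum is 83 (e.g. 2 + 15 + 18 + 20 + 28).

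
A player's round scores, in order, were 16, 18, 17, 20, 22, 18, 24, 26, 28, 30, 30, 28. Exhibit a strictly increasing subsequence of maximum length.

Patience tails give the LIS length; then backtrack through the dp parents:
16 → extends → [16]
18 → extends → [16, 18]
17 → replaces 18 → [16, 17]
20 → extends → [16, 17, 20]
22 → extends → [16, 17, 20, 22]
18 → replaces 20 → [16, 17, 18, 22]
24 → extends → [16, 17, 18, 22, 24]
26 → extends → [16, 17, 18, 22, 24, 26]
28 → extends → [16, 17, 18, 22, 24, 26, 28]
30 → extends → [16, 17, 18, 22, 24, 26, 28, 30]
30 → already a tail → [16, 17, 18, 22, 24, 26, 28, 30]
28 → already a tail → [16, 17, 18, 22, 24, 26, 28, 30]
Length 8; one witness is 16, 18, 20, 22, 24, 26, 28, 30.

16, 18, 20, 22, 24, 26, 28, 30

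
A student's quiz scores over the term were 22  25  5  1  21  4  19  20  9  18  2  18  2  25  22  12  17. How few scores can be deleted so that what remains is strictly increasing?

Fewest deletions = n − (longest strictly increasing subsequence).
Patience tails:
22 → extends → [22]
25 → extends → [22, 25]
5 → replaces 22 → [5, 25]
1 → replaces 5 → [1, 25]
21 → replaces 25 → [1, 21]
4 → replaces 21 → [1, 4]
19 → extends → [1, 4, 19]
20 → extends → [1, 4, 19, 20]
9 → replaces 19 → [1, 4, 9, 20]
18 → replaces 20 → [1, 4, 9, 18]
2 → replaces 4 → [1, 2, 9, 18]
18 → already a tail → [1, 2, 9, 18]
2 → already a tail → [1, 2, 9, 18]
25 → extends → [1, 2, 9, 18, 25]
22 → replaces 25 → [1, 2, 9, 18, 22]
12 → replaces 18 → [1, 2, 9, 12, 22]
17 → replaces 22 → [1, 2, 9, 12, 17]
Longest strictly increasing subsequence has length 5, so deletions = 17 − 5 = 12.

12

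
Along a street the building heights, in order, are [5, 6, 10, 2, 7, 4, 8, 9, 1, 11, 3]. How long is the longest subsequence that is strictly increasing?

Let dp[i] be the length of the longest such subsequence ending at index i:
i:      1  2  3  4  5  6  7  8  9 10 11
a[i]:   5  6 10  2  7  4  8  9  1 11  3
dp:     1  2  3  1  3  2  4  5  1  6  2
Maximum dp value is 6.

6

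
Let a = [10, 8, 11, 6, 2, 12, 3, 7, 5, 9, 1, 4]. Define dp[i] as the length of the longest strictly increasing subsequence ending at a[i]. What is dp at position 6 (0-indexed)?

2

dp[i] = 1 + max{dp[j] : j<i, a[j]<a[i]} (or 1 if no such j):
i:      0  1  2  3  4  5  6  7  8  9 10 11
a[i]:  10  8 11  6  2 12  3  7  5  9  1  4
dp:     1  1  2  1  1  3  2  3  3  4  1  3
At index 6 the value is 2.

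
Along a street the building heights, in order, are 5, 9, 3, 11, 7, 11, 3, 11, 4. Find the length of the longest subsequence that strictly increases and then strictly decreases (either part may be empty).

inc[i] = longest strictly increasing subsequence ending at i; dec[i] = longest strictly decreasing subsequence starting at i:
i:      1  2  3  4  5  6  7  8  9
a[i]:   5  9  3 11  7 11  3 11  4
inc:    1  2  1  3  2  3  1  3  2
dec:    2  3  1  3  2  2  1  2  1
Best peak at i=4 (value 11): inc=3, dec=3, length 3+3−1 = 5.

5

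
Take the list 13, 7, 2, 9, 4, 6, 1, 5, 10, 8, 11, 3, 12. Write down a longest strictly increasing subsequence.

Patience tails give the LIS length; then backtrack through the dp parents:
13 → extends → [13]
7 → replaces 13 → [7]
2 → replaces 7 → [2]
9 → extends → [2, 9]
4 → replaces 9 → [2, 4]
6 → extends → [2, 4, 6]
1 → replaces 2 → [1, 4, 6]
5 → replaces 6 → [1, 4, 5]
10 → extends → [1, 4, 5, 10]
8 → replaces 10 → [1, 4, 5, 8]
11 → extends → [1, 4, 5, 8, 11]
3 → replaces 4 → [1, 3, 5, 8, 11]
12 → extends → [1, 3, 5, 8, 11, 12]
Length 6; one witness is 2, 4, 6, 10, 11, 12.

2, 4, 6, 10, 11, 12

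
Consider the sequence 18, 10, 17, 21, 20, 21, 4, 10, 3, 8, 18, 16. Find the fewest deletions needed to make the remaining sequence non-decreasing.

Fewest deletions = n − (longest non-decreasing subsequence).
i:      1  2  3  4  5  6  7  8  9 10 11 12
a[i]:  18 10 17 21 20 21  4 10  3  8 18 16
dp:     1  1  2  3  3  4  1  2  1  2  3  3
max dp = 4, so deletions = 12 − 4 = 8.

8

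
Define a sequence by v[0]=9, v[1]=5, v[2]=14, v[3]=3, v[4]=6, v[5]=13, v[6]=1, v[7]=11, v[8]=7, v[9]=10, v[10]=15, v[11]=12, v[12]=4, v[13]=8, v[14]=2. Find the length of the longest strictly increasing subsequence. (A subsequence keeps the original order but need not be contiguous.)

Let dp[i] be the length of the longest such subsequence ending at index i:
i:      0  1  2  3  4  5  6  7  8  9 10 11 12 13 14
v[i]:   9  5 14  3  6 13  1 11  7 10 15 12  4  8  2
dp:     1  1  2  1  2  3  1  3  3  4  5  5  2  4  2
Maximum dp value is 5.

5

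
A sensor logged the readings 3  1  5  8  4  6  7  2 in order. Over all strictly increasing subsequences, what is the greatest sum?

21

Let S[i] be the best sum of a strictly increasing subsequence ending at i:
i:      1  2  3  4  5  6  7  8
a[i]:   3  1  5  8  4  6  7  2
S:      3  1  8 16  7 14 21  3
Maximum is 21 (e.g. 3 + 5 + 6 + 7).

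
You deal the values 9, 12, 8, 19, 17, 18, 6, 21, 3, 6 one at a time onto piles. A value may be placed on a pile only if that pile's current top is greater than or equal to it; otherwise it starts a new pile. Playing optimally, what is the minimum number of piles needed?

5

Place each on the leftmost legal pile:
9 → new pile 1 (tops now [9])
12 → new pile 2 (tops now [9, 12])
8 → pile 1 (tops now [8, 12])
19 → new pile 3 (tops now [8, 12, 19])
17 → pile 3 (tops now [8, 12, 17])
18 → new pile 4 (tops now [8, 12, 17, 18])
6 → pile 1 (tops now [6, 12, 17, 18])
21 → new pile 5 (tops now [6, 12, 17, 18, 21])
3 → pile 1 (tops now [3, 12, 17, 18, 21])
6 → pile 2 (tops now [3, 6, 17, 18, 21])
Five piles.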